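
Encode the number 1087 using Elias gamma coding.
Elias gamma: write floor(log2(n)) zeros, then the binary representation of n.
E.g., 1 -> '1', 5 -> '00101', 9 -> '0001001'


num_bits = floor(log2(1087)) + 1 = 11
leading_zeros = num_bits - 1 = 10
binary(1087) = 10000111111

Elias gamma(1087) = '0000000000' + '10000111111' = 000000000010000111111 (21 bits)


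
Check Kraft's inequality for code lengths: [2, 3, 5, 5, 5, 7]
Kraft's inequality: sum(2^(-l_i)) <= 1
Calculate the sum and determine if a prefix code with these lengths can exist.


Sum = 2^(-2) + 2^(-3) + 2^(-5) + 2^(-5) + 2^(-5) + 2^(-7)
    = 0.25 + 0.125 + 0.03125 + 0.03125 + 0.03125 + 0.0078125
    = 61/128 = 0.4765625
Since 0.4765625 <= 1, Kraft's inequality IS satisfied.
A prefix code with these lengths CAN exist.

Kraft sum = 0.4765625. Satisfied.


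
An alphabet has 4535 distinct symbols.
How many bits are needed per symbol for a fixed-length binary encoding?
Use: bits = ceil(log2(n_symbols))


log2(4535) = 12.1469
Bracket: 2^12 = 4096 < 4535 <= 2^13 = 8192
So ceil(log2(4535)) = 13

bits = ceil(log2(4535)) = ceil(12.1469) = 13 bits


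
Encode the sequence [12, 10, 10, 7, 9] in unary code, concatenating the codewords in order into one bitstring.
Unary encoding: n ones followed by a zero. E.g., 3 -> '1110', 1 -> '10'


Encode each number as n ones followed by a terminating 0:
  12 -> 1111111111110 (13 bits)
  10 -> 11111111110 (11 bits)
  10 -> 11111111110 (11 bits)
  7 -> 11111110 (8 bits)
  9 -> 1111111110 (10 bits)
Total length = 13 + 11 + 11 + 8 + 10 = 53 bits.

Unary([12, 10, 10, 7, 9]) = 11111111111101111111111011111111110111111101111111110 (53 bits)


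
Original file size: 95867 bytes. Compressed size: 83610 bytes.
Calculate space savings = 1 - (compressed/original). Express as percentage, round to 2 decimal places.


ratio = compressed/original = 83610/95867 = 0.872146
savings = 1 - ratio = 1 - 0.872146 = 0.127854
as a percentage: 0.127854 * 100 = 12.79%

Space savings = 1 - 83610/95867 = 12.79%


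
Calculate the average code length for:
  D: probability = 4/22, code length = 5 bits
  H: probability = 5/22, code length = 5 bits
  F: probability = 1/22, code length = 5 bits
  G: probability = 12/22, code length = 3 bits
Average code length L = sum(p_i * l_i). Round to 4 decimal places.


Weighted contributions p_i * l_i:
  D: (4/22) * 5 = 20/22
  H: (5/22) * 5 = 25/22
  F: (1/22) * 5 = 5/22
  G: (12/22) * 3 = 36/22
Sum = (20 + 25 + 5 + 36)/22 = 86/22

L = 86/22 = 3.9091 bits/symbol


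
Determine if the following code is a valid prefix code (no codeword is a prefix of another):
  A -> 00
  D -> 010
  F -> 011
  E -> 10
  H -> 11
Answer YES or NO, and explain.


Checking each pair (does one codeword prefix another?):
  A='00' vs D='010': no prefix
  A='00' vs F='011': no prefix
  A='00' vs E='10': no prefix
  A='00' vs H='11': no prefix
  D='010' vs A='00': no prefix
  D='010' vs F='011': no prefix
  D='010' vs E='10': no prefix
  D='010' vs H='11': no prefix
  F='011' vs A='00': no prefix
  F='011' vs D='010': no prefix
  F='011' vs E='10': no prefix
  F='011' vs H='11': no prefix
  E='10' vs A='00': no prefix
  E='10' vs D='010': no prefix
  E='10' vs F='011': no prefix
  E='10' vs H='11': no prefix
  H='11' vs A='00': no prefix
  H='11' vs D='010': no prefix
  H='11' vs F='011': no prefix
  H='11' vs E='10': no prefix
No violation found over all pairs.

YES -- this is a valid prefix code. No codeword is a prefix of any other codeword.


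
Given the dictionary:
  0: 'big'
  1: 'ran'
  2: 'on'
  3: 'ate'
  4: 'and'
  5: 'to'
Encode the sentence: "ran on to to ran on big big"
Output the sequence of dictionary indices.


Look up each word in the dictionary:
  'ran' -> 1
  'on' -> 2
  'to' -> 5
  'to' -> 5
  'ran' -> 1
  'on' -> 2
  'big' -> 0
  'big' -> 0

Encoded: [1, 2, 5, 5, 1, 2, 0, 0]


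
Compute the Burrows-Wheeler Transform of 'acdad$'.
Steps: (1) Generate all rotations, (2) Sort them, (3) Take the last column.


Rotations (sorted):
  0: $acdad -> last char: d
  1: acdad$ -> last char: $
  2: ad$acd -> last char: d
  3: cdad$a -> last char: a
  4: d$acda -> last char: a
  5: dad$ac -> last char: c


BWT = d$daac


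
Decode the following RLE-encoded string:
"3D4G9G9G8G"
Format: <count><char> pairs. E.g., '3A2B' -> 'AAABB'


Expanding each <count><char> pair:
  3D -> 'DDD'
  4G -> 'GGGG'
  9G -> 'GGGGGGGGG'
  9G -> 'GGGGGGGGG'
  8G -> 'GGGGGGGG'

Decoded = DDDGGGGGGGGGGGGGGGGGGGGGGGGGGGGGG


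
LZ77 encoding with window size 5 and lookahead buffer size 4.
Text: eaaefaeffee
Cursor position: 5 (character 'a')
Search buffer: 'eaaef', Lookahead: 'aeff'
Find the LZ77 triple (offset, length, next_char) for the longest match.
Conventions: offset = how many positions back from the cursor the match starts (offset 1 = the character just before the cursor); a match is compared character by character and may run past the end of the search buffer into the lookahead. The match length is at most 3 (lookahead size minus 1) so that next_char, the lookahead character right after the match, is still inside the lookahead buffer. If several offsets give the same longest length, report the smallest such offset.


Try each offset into the search buffer:
  offset=1 (pos 4, char 'f'): match length 0
  offset=2 (pos 3, char 'e'): match length 0
  offset=3 (pos 2, char 'a'): match length 3
  offset=4 (pos 1, char 'a'): match length 1
  offset=5 (pos 0, char 'e'): match length 0
Longest match has length 3 at offset 3.
next_char = character at position 5 + 3 = 8 -> 'f'

Best match: offset=3, length=3 (matching 'aef' starting at position 2)
LZ77 triple: (3, 3, 'f')


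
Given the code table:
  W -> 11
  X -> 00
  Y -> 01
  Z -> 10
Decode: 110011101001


Decoding:
11 -> W
00 -> X
11 -> W
10 -> Z
10 -> Z
01 -> Y


Result: WXWZZY


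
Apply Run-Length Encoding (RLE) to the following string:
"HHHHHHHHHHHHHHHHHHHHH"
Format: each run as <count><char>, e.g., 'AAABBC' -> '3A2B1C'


Scanning runs left to right:
  i=0: run of 'H' x 21 -> '21H'

RLE = 21H


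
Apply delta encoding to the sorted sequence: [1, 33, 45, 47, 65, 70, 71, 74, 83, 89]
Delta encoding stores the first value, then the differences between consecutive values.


First value: 1
Deltas:
  33 - 1 = 32
  45 - 33 = 12
  47 - 45 = 2
  65 - 47 = 18
  70 - 65 = 5
  71 - 70 = 1
  74 - 71 = 3
  83 - 74 = 9
  89 - 83 = 6


Delta encoded: [1, 32, 12, 2, 18, 5, 1, 3, 9, 6]


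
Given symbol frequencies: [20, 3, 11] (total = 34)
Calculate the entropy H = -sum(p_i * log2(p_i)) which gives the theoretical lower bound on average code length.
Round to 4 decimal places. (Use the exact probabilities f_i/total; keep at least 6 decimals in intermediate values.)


Per-symbol terms -p_i * log2(p_i) with p_i = f_i/34:
  p = 20/34 = 0.588235: log2(p) = -0.765535, -p*log2(p) = 0.450315
  p = 3/34 = 0.088235: log2(p) = -3.502500, -p*log2(p) = 0.309044
  p = 11/34 = 0.323529: log2(p) = -1.628031, -p*log2(p) = 0.526716
H = 0.450315 + 0.309044 + 0.526716 = 1.286075

H = 1.2861 bits/symbol


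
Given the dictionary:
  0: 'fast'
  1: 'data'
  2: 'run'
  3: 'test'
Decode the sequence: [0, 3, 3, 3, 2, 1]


Look up each index in the dictionary:
  0 -> 'fast'
  3 -> 'test'
  3 -> 'test'
  3 -> 'test'
  2 -> 'run'
  1 -> 'data'

Decoded: "fast test test test run data"


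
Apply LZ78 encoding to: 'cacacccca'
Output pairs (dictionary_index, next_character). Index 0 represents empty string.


LZ78 encoding steps:
Dictionary: {0: ''}
Step 1: w='' (idx 0), next='c' -> output (0, 'c'), add 'c' as idx 1
Step 2: w='' (idx 0), next='a' -> output (0, 'a'), add 'a' as idx 2
Step 3: w='c' (idx 1), next='a' -> output (1, 'a'), add 'ca' as idx 3
Step 4: w='c' (idx 1), next='c' -> output (1, 'c'), add 'cc' as idx 4
Step 5: w='cc' (idx 4), next='a' -> output (4, 'a'), add 'cca' as idx 5


Encoded: [(0, 'c'), (0, 'a'), (1, 'a'), (1, 'c'), (4, 'a')]


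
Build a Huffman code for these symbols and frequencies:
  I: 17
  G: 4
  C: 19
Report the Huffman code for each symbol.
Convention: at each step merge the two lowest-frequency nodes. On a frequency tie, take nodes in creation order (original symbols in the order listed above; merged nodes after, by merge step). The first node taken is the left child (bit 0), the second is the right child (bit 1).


Huffman tree construction:
Step 1: Merge G(4) + I(17) = 21
Step 2: Merge C(19) + (G+I)(21) = 40
Read each symbol's code off the tree from the root (left child = 0, right child = 1).

Codes:
  I: 11 (length 2)
  G: 10 (length 2)
  C: 0 (length 1)
Average code length: 61/40 = 1.5250 bits/symbol


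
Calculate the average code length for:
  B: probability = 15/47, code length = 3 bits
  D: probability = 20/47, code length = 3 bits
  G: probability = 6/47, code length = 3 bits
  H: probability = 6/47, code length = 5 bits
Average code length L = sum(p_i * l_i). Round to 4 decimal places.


Weighted contributions p_i * l_i:
  B: (15/47) * 3 = 45/47
  D: (20/47) * 3 = 60/47
  G: (6/47) * 3 = 18/47
  H: (6/47) * 5 = 30/47
Sum = (45 + 60 + 18 + 30)/47 = 153/47

L = 153/47 = 3.2553 bits/symbol


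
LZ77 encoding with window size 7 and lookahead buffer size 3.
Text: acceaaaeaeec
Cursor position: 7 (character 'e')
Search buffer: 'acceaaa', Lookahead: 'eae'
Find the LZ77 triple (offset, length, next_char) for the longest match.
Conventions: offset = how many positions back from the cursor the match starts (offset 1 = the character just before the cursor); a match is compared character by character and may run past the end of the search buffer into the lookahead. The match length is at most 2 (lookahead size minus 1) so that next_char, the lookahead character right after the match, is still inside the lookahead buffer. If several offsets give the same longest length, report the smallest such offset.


Try each offset into the search buffer:
  offset=1 (pos 6, char 'a'): match length 0
  offset=2 (pos 5, char 'a'): match length 0
  offset=3 (pos 4, char 'a'): match length 0
  offset=4 (pos 3, char 'e'): match length 2
  offset=5 (pos 2, char 'c'): match length 0
  offset=6 (pos 1, char 'c'): match length 0
  offset=7 (pos 0, char 'a'): match length 0
Longest match has length 2 at offset 4.
next_char = character at position 7 + 2 = 9 -> 'e'

Best match: offset=4, length=2 (matching 'ea' starting at position 3)
LZ77 triple: (4, 2, 'e')


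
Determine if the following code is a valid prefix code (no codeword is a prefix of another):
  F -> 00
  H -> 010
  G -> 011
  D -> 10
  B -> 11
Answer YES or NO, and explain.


Checking each pair (does one codeword prefix another?):
  F='00' vs H='010': no prefix
  F='00' vs G='011': no prefix
  F='00' vs D='10': no prefix
  F='00' vs B='11': no prefix
  H='010' vs F='00': no prefix
  H='010' vs G='011': no prefix
  H='010' vs D='10': no prefix
  H='010' vs B='11': no prefix
  G='011' vs F='00': no prefix
  G='011' vs H='010': no prefix
  G='011' vs D='10': no prefix
  G='011' vs B='11': no prefix
  D='10' vs F='00': no prefix
  D='10' vs H='010': no prefix
  D='10' vs G='011': no prefix
  D='10' vs B='11': no prefix
  B='11' vs F='00': no prefix
  B='11' vs H='010': no prefix
  B='11' vs G='011': no prefix
  B='11' vs D='10': no prefix
No violation found over all pairs.

YES -- this is a valid prefix code. No codeword is a prefix of any other codeword.


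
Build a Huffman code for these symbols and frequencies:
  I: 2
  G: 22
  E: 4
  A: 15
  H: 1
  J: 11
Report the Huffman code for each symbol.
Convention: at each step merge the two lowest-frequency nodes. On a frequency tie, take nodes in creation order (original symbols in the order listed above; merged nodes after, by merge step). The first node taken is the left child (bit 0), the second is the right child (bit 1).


Huffman tree construction:
Step 1: Merge H(1) + I(2) = 3
Step 2: Merge (H+I)(3) + E(4) = 7
Step 3: Merge ((H+I)+E)(7) + J(11) = 18
Step 4: Merge A(15) + (((H+I)+E)+J)(18) = 33
Step 5: Merge G(22) + (A+(((H+I)+E)+J))(33) = 55
Read each symbol's code off the tree from the root (left child = 0, right child = 1).

Codes:
  I: 11001 (length 5)
  G: 0 (length 1)
  E: 1101 (length 4)
  A: 10 (length 2)
  H: 11000 (length 5)
  J: 111 (length 3)
Average code length: 116/55 = 2.1091 bits/symbol


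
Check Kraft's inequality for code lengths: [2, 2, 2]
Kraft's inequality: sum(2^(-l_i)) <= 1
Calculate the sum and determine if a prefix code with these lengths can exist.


Sum = 2^(-2) + 2^(-2) + 2^(-2)
    = 0.25 + 0.25 + 0.25
    = 3/4 = 0.75
Since 0.75 <= 1, Kraft's inequality IS satisfied.
A prefix code with these lengths CAN exist.

Kraft sum = 0.75. Satisfied.


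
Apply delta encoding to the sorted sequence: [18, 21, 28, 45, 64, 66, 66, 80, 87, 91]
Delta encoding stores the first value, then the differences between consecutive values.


First value: 18
Deltas:
  21 - 18 = 3
  28 - 21 = 7
  45 - 28 = 17
  64 - 45 = 19
  66 - 64 = 2
  66 - 66 = 0
  80 - 66 = 14
  87 - 80 = 7
  91 - 87 = 4


Delta encoded: [18, 3, 7, 17, 19, 2, 0, 14, 7, 4]


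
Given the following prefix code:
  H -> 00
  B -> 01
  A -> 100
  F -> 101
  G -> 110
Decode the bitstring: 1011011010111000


Decoding step by step:
Bits 101 -> F
Bits 101 -> F
Bits 101 -> F
Bits 01 -> B
Bits 110 -> G
Bits 00 -> H


Decoded message: FFFBGH


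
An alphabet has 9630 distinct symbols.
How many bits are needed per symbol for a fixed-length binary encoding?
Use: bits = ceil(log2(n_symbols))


log2(9630) = 13.2333
Bracket: 2^13 = 8192 < 9630 <= 2^14 = 16384
So ceil(log2(9630)) = 14

bits = ceil(log2(9630)) = ceil(13.2333) = 14 bits


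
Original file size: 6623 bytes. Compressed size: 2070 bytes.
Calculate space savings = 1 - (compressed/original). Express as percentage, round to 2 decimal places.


ratio = compressed/original = 2070/6623 = 0.312547
savings = 1 - ratio = 1 - 0.312547 = 0.687453
as a percentage: 0.687453 * 100 = 68.75%

Space savings = 1 - 2070/6623 = 68.75%


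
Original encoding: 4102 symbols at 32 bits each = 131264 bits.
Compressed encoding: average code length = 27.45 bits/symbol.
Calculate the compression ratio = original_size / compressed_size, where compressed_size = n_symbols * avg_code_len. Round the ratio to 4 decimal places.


original_size = n_symbols * orig_bits = 4102 * 32 = 131264 bits
compressed_size = n_symbols * avg_code_len = 4102 * 27.45 = 112599.9 bits
ratio = original_size / compressed_size = 131264 / 112599.9 = 1.1658

Compression ratio = 1.1658


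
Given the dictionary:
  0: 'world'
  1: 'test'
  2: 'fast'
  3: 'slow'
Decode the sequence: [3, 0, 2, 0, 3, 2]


Look up each index in the dictionary:
  3 -> 'slow'
  0 -> 'world'
  2 -> 'fast'
  0 -> 'world'
  3 -> 'slow'
  2 -> 'fast'

Decoded: "slow world fast world slow fast"


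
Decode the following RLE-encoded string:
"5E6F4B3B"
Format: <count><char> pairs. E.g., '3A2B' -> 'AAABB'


Expanding each <count><char> pair:
  5E -> 'EEEEE'
  6F -> 'FFFFFF'
  4B -> 'BBBB'
  3B -> 'BBB'

Decoded = EEEEEFFFFFFBBBBBBB


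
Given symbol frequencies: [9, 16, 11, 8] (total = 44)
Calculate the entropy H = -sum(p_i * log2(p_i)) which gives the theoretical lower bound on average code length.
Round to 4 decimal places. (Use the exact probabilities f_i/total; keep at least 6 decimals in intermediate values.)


Per-symbol terms -p_i * log2(p_i) with p_i = f_i/44:
  p = 9/44 = 0.204545: log2(p) = -2.289507, -p*log2(p) = 0.468308
  p = 16/44 = 0.363636: log2(p) = -1.459432, -p*log2(p) = 0.530702
  p = 11/44 = 0.250000: log2(p) = -2.000000, -p*log2(p) = 0.500000
  p = 8/44 = 0.181818: log2(p) = -2.459432, -p*log2(p) = 0.447169
H = 0.468308 + 0.530702 + 0.500000 + 0.447169 = 1.946179

H = 1.9462 bits/symbol


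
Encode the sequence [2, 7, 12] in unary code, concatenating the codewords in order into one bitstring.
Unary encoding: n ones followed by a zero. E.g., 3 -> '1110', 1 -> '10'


Encode each number as n ones followed by a terminating 0:
  2 -> 110 (3 bits)
  7 -> 11111110 (8 bits)
  12 -> 1111111111110 (13 bits)
Total length = 3 + 8 + 13 = 24 bits.

Unary([2, 7, 12]) = 110111111101111111111110 (24 bits)


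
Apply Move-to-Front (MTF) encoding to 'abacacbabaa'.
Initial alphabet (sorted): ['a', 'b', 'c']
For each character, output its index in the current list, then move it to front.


MTF encoding:
'a': index 0 in ['a', 'b', 'c'] -> ['a', 'b', 'c']
'b': index 1 in ['a', 'b', 'c'] -> ['b', 'a', 'c']
'a': index 1 in ['b', 'a', 'c'] -> ['a', 'b', 'c']
'c': index 2 in ['a', 'b', 'c'] -> ['c', 'a', 'b']
'a': index 1 in ['c', 'a', 'b'] -> ['a', 'c', 'b']
'c': index 1 in ['a', 'c', 'b'] -> ['c', 'a', 'b']
'b': index 2 in ['c', 'a', 'b'] -> ['b', 'c', 'a']
'a': index 2 in ['b', 'c', 'a'] -> ['a', 'b', 'c']
'b': index 1 in ['a', 'b', 'c'] -> ['b', 'a', 'c']
'a': index 1 in ['b', 'a', 'c'] -> ['a', 'b', 'c']
'a': index 0 in ['a', 'b', 'c'] -> ['a', 'b', 'c']


Output: [0, 1, 1, 2, 1, 1, 2, 2, 1, 1, 0]


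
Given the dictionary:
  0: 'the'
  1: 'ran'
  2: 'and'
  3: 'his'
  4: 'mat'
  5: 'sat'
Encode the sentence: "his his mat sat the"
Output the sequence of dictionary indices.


Look up each word in the dictionary:
  'his' -> 3
  'his' -> 3
  'mat' -> 4
  'sat' -> 5
  'the' -> 0

Encoded: [3, 3, 4, 5, 0]


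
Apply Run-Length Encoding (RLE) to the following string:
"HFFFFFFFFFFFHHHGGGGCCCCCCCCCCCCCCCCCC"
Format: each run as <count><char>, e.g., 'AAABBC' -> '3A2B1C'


Scanning runs left to right:
  i=0: run of 'H' x 1 -> '1H'
  i=1: run of 'F' x 11 -> '11F'
  i=12: run of 'H' x 3 -> '3H'
  i=15: run of 'G' x 4 -> '4G'
  i=19: run of 'C' x 18 -> '18C'

RLE = 1H11F3H4G18C


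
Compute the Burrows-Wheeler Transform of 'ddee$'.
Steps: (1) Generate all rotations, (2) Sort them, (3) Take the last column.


Rotations (sorted):
  0: $ddee -> last char: e
  1: ddee$ -> last char: $
  2: dee$d -> last char: d
  3: e$dde -> last char: e
  4: ee$dd -> last char: d


BWT = e$ded


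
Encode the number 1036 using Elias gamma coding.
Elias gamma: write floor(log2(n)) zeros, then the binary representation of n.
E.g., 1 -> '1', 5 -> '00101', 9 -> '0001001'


num_bits = floor(log2(1036)) + 1 = 11
leading_zeros = num_bits - 1 = 10
binary(1036) = 10000001100

Elias gamma(1036) = '0000000000' + '10000001100' = 000000000010000001100 (21 bits)


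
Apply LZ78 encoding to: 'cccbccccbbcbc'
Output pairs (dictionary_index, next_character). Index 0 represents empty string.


LZ78 encoding steps:
Dictionary: {0: ''}
Step 1: w='' (idx 0), next='c' -> output (0, 'c'), add 'c' as idx 1
Step 2: w='c' (idx 1), next='c' -> output (1, 'c'), add 'cc' as idx 2
Step 3: w='' (idx 0), next='b' -> output (0, 'b'), add 'b' as idx 3
Step 4: w='cc' (idx 2), next='c' -> output (2, 'c'), add 'ccc' as idx 4
Step 5: w='c' (idx 1), next='b' -> output (1, 'b'), add 'cb' as idx 5
Step 6: w='b' (idx 3), next='c' -> output (3, 'c'), add 'bc' as idx 6
Step 7: w='bc' (idx 6), end of input -> output (6, '')


Encoded: [(0, 'c'), (1, 'c'), (0, 'b'), (2, 'c'), (1, 'b'), (3, 'c'), (6, '')]


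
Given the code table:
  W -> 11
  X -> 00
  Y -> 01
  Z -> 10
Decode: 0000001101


Decoding:
00 -> X
00 -> X
00 -> X
11 -> W
01 -> Y


Result: XXXWY


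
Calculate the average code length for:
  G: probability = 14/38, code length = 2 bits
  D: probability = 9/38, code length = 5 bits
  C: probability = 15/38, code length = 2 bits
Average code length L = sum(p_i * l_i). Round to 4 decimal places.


Weighted contributions p_i * l_i:
  G: (14/38) * 2 = 28/38
  D: (9/38) * 5 = 45/38
  C: (15/38) * 2 = 30/38
Sum = (28 + 45 + 30)/38 = 103/38

L = 103/38 = 2.7105 bits/symbol


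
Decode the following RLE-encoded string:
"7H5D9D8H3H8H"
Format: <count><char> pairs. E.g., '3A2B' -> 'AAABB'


Expanding each <count><char> pair:
  7H -> 'HHHHHHH'
  5D -> 'DDDDD'
  9D -> 'DDDDDDDDD'
  8H -> 'HHHHHHHH'
  3H -> 'HHH'
  8H -> 'HHHHHHHH'

Decoded = HHHHHHHDDDDDDDDDDDDDDHHHHHHHHHHHHHHHHHHH


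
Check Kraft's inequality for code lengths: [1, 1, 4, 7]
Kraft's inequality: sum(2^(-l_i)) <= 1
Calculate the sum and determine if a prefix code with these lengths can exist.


Sum = 2^(-1) + 2^(-1) + 2^(-4) + 2^(-7)
    = 0.5 + 0.5 + 0.0625 + 0.0078125
    = 137/128 = 1.0703125
Since 1.0703125 > 1, Kraft's inequality is NOT satisfied.
A prefix code with these lengths CANNOT exist.

Kraft sum = 1.0703125. Not satisfied.


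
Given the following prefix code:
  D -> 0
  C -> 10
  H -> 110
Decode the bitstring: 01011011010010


Decoding step by step:
Bits 0 -> D
Bits 10 -> C
Bits 110 -> H
Bits 110 -> H
Bits 10 -> C
Bits 0 -> D
Bits 10 -> C


Decoded message: DCHHCDC


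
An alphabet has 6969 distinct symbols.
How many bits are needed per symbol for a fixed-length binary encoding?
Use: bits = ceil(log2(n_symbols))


log2(6969) = 12.7667
Bracket: 2^12 = 4096 < 6969 <= 2^13 = 8192
So ceil(log2(6969)) = 13

bits = ceil(log2(6969)) = ceil(12.7667) = 13 bits


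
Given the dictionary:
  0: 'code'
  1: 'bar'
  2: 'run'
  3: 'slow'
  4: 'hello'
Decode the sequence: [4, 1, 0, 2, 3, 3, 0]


Look up each index in the dictionary:
  4 -> 'hello'
  1 -> 'bar'
  0 -> 'code'
  2 -> 'run'
  3 -> 'slow'
  3 -> 'slow'
  0 -> 'code'

Decoded: "hello bar code run slow slow code"


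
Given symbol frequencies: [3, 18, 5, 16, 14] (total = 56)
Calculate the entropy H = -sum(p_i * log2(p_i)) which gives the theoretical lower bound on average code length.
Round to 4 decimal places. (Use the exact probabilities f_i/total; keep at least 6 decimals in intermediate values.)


Per-symbol terms -p_i * log2(p_i) with p_i = f_i/56:
  p = 3/56 = 0.053571: log2(p) = -4.222392, -p*log2(p) = 0.226200
  p = 18/56 = 0.321429: log2(p) = -1.637430, -p*log2(p) = 0.526317
  p = 5/56 = 0.089286: log2(p) = -3.485427, -p*log2(p) = 0.311199
  p = 16/56 = 0.285714: log2(p) = -1.807355, -p*log2(p) = 0.516387
  p = 14/56 = 0.250000: log2(p) = -2.000000, -p*log2(p) = 0.500000
H = 0.226200 + 0.526317 + 0.311199 + 0.516387 + 0.500000 = 2.080103

H = 2.0801 bits/symbol


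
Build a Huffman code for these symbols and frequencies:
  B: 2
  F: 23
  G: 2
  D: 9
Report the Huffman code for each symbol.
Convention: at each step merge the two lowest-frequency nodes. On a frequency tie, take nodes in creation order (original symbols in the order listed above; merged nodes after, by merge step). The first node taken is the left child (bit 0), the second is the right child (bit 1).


Huffman tree construction:
Step 1: Merge B(2) + G(2) = 4
Step 2: Merge (B+G)(4) + D(9) = 13
Step 3: Merge ((B+G)+D)(13) + F(23) = 36
Read each symbol's code off the tree from the root (left child = 0, right child = 1).

Codes:
  B: 000 (length 3)
  F: 1 (length 1)
  G: 001 (length 3)
  D: 01 (length 2)
Average code length: 53/36 = 1.4722 bits/symbol


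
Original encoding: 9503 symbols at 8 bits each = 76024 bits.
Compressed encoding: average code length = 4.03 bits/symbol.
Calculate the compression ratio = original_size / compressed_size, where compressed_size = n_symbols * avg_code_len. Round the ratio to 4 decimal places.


original_size = n_symbols * orig_bits = 9503 * 8 = 76024 bits
compressed_size = n_symbols * avg_code_len = 9503 * 4.03 = 38297.09 bits
ratio = original_size / compressed_size = 76024 / 38297.09 = 1.9851

Compression ratio = 1.9851


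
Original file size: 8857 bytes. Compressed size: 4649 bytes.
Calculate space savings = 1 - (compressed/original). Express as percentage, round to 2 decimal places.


ratio = compressed/original = 4649/8857 = 0.524896
savings = 1 - ratio = 1 - 0.524896 = 0.475104
as a percentage: 0.475104 * 100 = 47.51%

Space savings = 1 - 4649/8857 = 47.51%


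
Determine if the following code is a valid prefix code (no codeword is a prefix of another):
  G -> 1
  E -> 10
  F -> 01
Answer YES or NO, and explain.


Checking each pair (does one codeword prefix another?):
  G='1' vs E='10': prefix -- VIOLATION

NO -- this is NOT a valid prefix code. G (1) is a prefix of E (10).


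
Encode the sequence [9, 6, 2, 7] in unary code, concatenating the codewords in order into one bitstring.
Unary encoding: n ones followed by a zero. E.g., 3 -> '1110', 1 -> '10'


Encode each number as n ones followed by a terminating 0:
  9 -> 1111111110 (10 bits)
  6 -> 1111110 (7 bits)
  2 -> 110 (3 bits)
  7 -> 11111110 (8 bits)
Total length = 10 + 7 + 3 + 8 = 28 bits.

Unary([9, 6, 2, 7]) = 1111111110111111011011111110 (28 bits)


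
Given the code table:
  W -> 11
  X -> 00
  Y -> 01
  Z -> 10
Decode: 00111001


Decoding:
00 -> X
11 -> W
10 -> Z
01 -> Y


Result: XWZY


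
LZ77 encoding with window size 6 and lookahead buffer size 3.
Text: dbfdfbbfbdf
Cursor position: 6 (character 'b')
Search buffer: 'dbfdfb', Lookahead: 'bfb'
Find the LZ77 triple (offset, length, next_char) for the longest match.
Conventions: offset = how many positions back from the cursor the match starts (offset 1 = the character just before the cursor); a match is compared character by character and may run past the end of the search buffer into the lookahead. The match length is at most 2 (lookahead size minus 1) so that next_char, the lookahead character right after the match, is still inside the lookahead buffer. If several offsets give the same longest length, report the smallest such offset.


Try each offset into the search buffer:
  offset=1 (pos 5, char 'b'): match length 1
  offset=2 (pos 4, char 'f'): match length 0
  offset=3 (pos 3, char 'd'): match length 0
  offset=4 (pos 2, char 'f'): match length 0
  offset=5 (pos 1, char 'b'): match length 2
  offset=6 (pos 0, char 'd'): match length 0
Longest match has length 2 at offset 5.
next_char = character at position 6 + 2 = 8 -> 'b'

Best match: offset=5, length=2 (matching 'bf' starting at position 1)
LZ77 triple: (5, 2, 'b')


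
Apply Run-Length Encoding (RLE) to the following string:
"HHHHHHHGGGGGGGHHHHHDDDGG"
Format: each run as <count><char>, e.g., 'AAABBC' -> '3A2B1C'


Scanning runs left to right:
  i=0: run of 'H' x 7 -> '7H'
  i=7: run of 'G' x 7 -> '7G'
  i=14: run of 'H' x 5 -> '5H'
  i=19: run of 'D' x 3 -> '3D'
  i=22: run of 'G' x 2 -> '2G'

RLE = 7H7G5H3D2G


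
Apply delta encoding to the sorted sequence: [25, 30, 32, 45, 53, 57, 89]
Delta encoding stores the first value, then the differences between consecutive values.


First value: 25
Deltas:
  30 - 25 = 5
  32 - 30 = 2
  45 - 32 = 13
  53 - 45 = 8
  57 - 53 = 4
  89 - 57 = 32


Delta encoded: [25, 5, 2, 13, 8, 4, 32]


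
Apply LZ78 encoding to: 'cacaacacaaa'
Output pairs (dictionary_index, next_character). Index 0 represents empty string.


LZ78 encoding steps:
Dictionary: {0: ''}
Step 1: w='' (idx 0), next='c' -> output (0, 'c'), add 'c' as idx 1
Step 2: w='' (idx 0), next='a' -> output (0, 'a'), add 'a' as idx 2
Step 3: w='c' (idx 1), next='a' -> output (1, 'a'), add 'ca' as idx 3
Step 4: w='a' (idx 2), next='c' -> output (2, 'c'), add 'ac' as idx 4
Step 5: w='ac' (idx 4), next='a' -> output (4, 'a'), add 'aca' as idx 5
Step 6: w='a' (idx 2), next='a' -> output (2, 'a'), add 'aa' as idx 6


Encoded: [(0, 'c'), (0, 'a'), (1, 'a'), (2, 'c'), (4, 'a'), (2, 'a')]


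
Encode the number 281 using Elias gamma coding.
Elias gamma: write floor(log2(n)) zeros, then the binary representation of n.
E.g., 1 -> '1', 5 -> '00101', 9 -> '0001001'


num_bits = floor(log2(281)) + 1 = 9
leading_zeros = num_bits - 1 = 8
binary(281) = 100011001

Elias gamma(281) = '00000000' + '100011001' = 00000000100011001 (17 bits)


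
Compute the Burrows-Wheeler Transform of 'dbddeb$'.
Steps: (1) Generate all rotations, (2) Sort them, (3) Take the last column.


Rotations (sorted):
  0: $dbddeb -> last char: b
  1: b$dbdde -> last char: e
  2: bddeb$d -> last char: d
  3: dbddeb$ -> last char: $
  4: ddeb$db -> last char: b
  5: deb$dbd -> last char: d
  6: eb$dbdd -> last char: d


BWT = bed$bdd


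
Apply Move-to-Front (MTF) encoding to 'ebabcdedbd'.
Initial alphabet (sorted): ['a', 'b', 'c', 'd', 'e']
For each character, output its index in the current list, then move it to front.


MTF encoding:
'e': index 4 in ['a', 'b', 'c', 'd', 'e'] -> ['e', 'a', 'b', 'c', 'd']
'b': index 2 in ['e', 'a', 'b', 'c', 'd'] -> ['b', 'e', 'a', 'c', 'd']
'a': index 2 in ['b', 'e', 'a', 'c', 'd'] -> ['a', 'b', 'e', 'c', 'd']
'b': index 1 in ['a', 'b', 'e', 'c', 'd'] -> ['b', 'a', 'e', 'c', 'd']
'c': index 3 in ['b', 'a', 'e', 'c', 'd'] -> ['c', 'b', 'a', 'e', 'd']
'd': index 4 in ['c', 'b', 'a', 'e', 'd'] -> ['d', 'c', 'b', 'a', 'e']
'e': index 4 in ['d', 'c', 'b', 'a', 'e'] -> ['e', 'd', 'c', 'b', 'a']
'd': index 1 in ['e', 'd', 'c', 'b', 'a'] -> ['d', 'e', 'c', 'b', 'a']
'b': index 3 in ['d', 'e', 'c', 'b', 'a'] -> ['b', 'd', 'e', 'c', 'a']
'd': index 1 in ['b', 'd', 'e', 'c', 'a'] -> ['d', 'b', 'e', 'c', 'a']


Output: [4, 2, 2, 1, 3, 4, 4, 1, 3, 1]


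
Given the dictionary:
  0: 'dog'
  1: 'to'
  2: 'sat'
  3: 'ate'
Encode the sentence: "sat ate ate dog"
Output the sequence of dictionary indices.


Look up each word in the dictionary:
  'sat' -> 2
  'ate' -> 3
  'ate' -> 3
  'dog' -> 0

Encoded: [2, 3, 3, 0]


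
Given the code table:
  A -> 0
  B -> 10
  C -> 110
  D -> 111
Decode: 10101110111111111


Decoding:
10 -> B
10 -> B
111 -> D
0 -> A
111 -> D
111 -> D
111 -> D


Result: BBDADDD


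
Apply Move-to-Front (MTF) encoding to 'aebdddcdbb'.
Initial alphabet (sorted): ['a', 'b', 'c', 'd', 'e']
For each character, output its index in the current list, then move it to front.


MTF encoding:
'a': index 0 in ['a', 'b', 'c', 'd', 'e'] -> ['a', 'b', 'c', 'd', 'e']
'e': index 4 in ['a', 'b', 'c', 'd', 'e'] -> ['e', 'a', 'b', 'c', 'd']
'b': index 2 in ['e', 'a', 'b', 'c', 'd'] -> ['b', 'e', 'a', 'c', 'd']
'd': index 4 in ['b', 'e', 'a', 'c', 'd'] -> ['d', 'b', 'e', 'a', 'c']
'd': index 0 in ['d', 'b', 'e', 'a', 'c'] -> ['d', 'b', 'e', 'a', 'c']
'd': index 0 in ['d', 'b', 'e', 'a', 'c'] -> ['d', 'b', 'e', 'a', 'c']
'c': index 4 in ['d', 'b', 'e', 'a', 'c'] -> ['c', 'd', 'b', 'e', 'a']
'd': index 1 in ['c', 'd', 'b', 'e', 'a'] -> ['d', 'c', 'b', 'e', 'a']
'b': index 2 in ['d', 'c', 'b', 'e', 'a'] -> ['b', 'd', 'c', 'e', 'a']
'b': index 0 in ['b', 'd', 'c', 'e', 'a'] -> ['b', 'd', 'c', 'e', 'a']


Output: [0, 4, 2, 4, 0, 0, 4, 1, 2, 0]


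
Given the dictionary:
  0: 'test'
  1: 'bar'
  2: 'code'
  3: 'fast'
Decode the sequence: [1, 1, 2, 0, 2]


Look up each index in the dictionary:
  1 -> 'bar'
  1 -> 'bar'
  2 -> 'code'
  0 -> 'test'
  2 -> 'code'

Decoded: "bar bar code test code"


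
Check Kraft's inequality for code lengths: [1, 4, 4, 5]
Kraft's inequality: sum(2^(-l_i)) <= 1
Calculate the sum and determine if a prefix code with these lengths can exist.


Sum = 2^(-1) + 2^(-4) + 2^(-4) + 2^(-5)
    = 0.5 + 0.0625 + 0.0625 + 0.03125
    = 21/32 = 0.65625
Since 0.65625 <= 1, Kraft's inequality IS satisfied.
A prefix code with these lengths CAN exist.

Kraft sum = 0.65625. Satisfied.


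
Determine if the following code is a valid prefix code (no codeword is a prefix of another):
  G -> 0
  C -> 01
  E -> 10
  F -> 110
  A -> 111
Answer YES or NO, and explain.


Checking each pair (does one codeword prefix another?):
  G='0' vs C='01': prefix -- VIOLATION

NO -- this is NOT a valid prefix code. G (0) is a prefix of C (01).


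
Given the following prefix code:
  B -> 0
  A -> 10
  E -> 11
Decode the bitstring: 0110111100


Decoding step by step:
Bits 0 -> B
Bits 11 -> E
Bits 0 -> B
Bits 11 -> E
Bits 11 -> E
Bits 0 -> B
Bits 0 -> B


Decoded message: BEBEEBB


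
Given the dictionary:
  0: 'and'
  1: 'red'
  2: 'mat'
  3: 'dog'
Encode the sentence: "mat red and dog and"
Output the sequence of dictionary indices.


Look up each word in the dictionary:
  'mat' -> 2
  'red' -> 1
  'and' -> 0
  'dog' -> 3
  'and' -> 0

Encoded: [2, 1, 0, 3, 0]


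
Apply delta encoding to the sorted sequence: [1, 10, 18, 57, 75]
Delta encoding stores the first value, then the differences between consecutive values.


First value: 1
Deltas:
  10 - 1 = 9
  18 - 10 = 8
  57 - 18 = 39
  75 - 57 = 18


Delta encoded: [1, 9, 8, 39, 18]


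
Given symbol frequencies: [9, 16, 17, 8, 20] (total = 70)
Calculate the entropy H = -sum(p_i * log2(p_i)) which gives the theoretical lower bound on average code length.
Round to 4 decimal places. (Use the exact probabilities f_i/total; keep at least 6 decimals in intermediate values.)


Per-symbol terms -p_i * log2(p_i) with p_i = f_i/70:
  p = 9/70 = 0.128571: log2(p) = -2.959358, -p*log2(p) = 0.380489
  p = 16/70 = 0.228571: log2(p) = -2.129283, -p*log2(p) = 0.486693
  p = 17/70 = 0.242857: log2(p) = -2.041820, -p*log2(p) = 0.495871
  p = 8/70 = 0.114286: log2(p) = -3.129283, -p*log2(p) = 0.357632
  p = 20/70 = 0.285714: log2(p) = -1.807355, -p*log2(p) = 0.516387
H = 0.380489 + 0.486693 + 0.495871 + 0.357632 + 0.516387 = 2.237072

H = 2.2371 bits/symbol


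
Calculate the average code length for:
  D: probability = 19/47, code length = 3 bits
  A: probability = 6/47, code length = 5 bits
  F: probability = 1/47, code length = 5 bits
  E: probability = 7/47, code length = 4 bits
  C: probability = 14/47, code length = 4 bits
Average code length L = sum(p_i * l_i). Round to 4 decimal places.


Weighted contributions p_i * l_i:
  D: (19/47) * 3 = 57/47
  A: (6/47) * 5 = 30/47
  F: (1/47) * 5 = 5/47
  E: (7/47) * 4 = 28/47
  C: (14/47) * 4 = 56/47
Sum = (57 + 30 + 5 + 28 + 56)/47 = 176/47

L = 176/47 = 3.7447 bits/symbol


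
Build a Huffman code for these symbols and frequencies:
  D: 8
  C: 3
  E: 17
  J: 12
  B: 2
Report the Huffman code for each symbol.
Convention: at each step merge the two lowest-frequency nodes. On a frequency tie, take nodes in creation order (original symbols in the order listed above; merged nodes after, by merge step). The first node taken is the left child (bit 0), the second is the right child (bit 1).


Huffman tree construction:
Step 1: Merge B(2) + C(3) = 5
Step 2: Merge (B+C)(5) + D(8) = 13
Step 3: Merge J(12) + ((B+C)+D)(13) = 25
Step 4: Merge E(17) + (J+((B+C)+D))(25) = 42
Read each symbol's code off the tree from the root (left child = 0, right child = 1).

Codes:
  D: 111 (length 3)
  C: 1101 (length 4)
  E: 0 (length 1)
  J: 10 (length 2)
  B: 1100 (length 4)
Average code length: 85/42 = 2.0238 bits/symbol


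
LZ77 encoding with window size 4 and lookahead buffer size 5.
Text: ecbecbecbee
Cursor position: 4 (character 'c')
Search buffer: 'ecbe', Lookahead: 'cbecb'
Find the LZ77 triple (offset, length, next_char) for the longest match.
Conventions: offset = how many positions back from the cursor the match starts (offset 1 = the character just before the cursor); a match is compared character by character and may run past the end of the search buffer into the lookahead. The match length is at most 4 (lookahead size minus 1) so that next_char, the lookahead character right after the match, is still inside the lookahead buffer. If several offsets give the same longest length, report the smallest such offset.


Try each offset into the search buffer:
  offset=1 (pos 3, char 'e'): match length 0
  offset=2 (pos 2, char 'b'): match length 0
  offset=3 (pos 1, char 'c'): match length 4
  offset=4 (pos 0, char 'e'): match length 0
Longest match has length 4 at offset 3.
next_char = character at position 4 + 4 = 8 -> 'b'

Best match: offset=3, length=4 (matching 'cbec' starting at position 1)
LZ77 triple: (3, 4, 'b')


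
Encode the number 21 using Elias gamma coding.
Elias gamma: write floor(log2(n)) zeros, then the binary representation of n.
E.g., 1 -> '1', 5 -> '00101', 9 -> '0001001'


num_bits = floor(log2(21)) + 1 = 5
leading_zeros = num_bits - 1 = 4
binary(21) = 10101

Elias gamma(21) = '0000' + '10101' = 000010101 (9 bits)


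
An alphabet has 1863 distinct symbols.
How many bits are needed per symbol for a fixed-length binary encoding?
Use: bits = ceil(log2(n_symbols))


log2(1863) = 10.8634
Bracket: 2^10 = 1024 < 1863 <= 2^11 = 2048
So ceil(log2(1863)) = 11

bits = ceil(log2(1863)) = ceil(10.8634) = 11 bits


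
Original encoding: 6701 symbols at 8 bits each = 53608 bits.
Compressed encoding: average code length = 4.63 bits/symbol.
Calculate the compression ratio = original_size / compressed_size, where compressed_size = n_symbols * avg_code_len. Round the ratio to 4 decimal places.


original_size = n_symbols * orig_bits = 6701 * 8 = 53608 bits
compressed_size = n_symbols * avg_code_len = 6701 * 4.63 = 31025.63 bits
ratio = original_size / compressed_size = 53608 / 31025.63 = 1.7279

Compression ratio = 1.7279


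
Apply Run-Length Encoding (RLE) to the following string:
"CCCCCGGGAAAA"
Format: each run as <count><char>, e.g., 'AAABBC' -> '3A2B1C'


Scanning runs left to right:
  i=0: run of 'C' x 5 -> '5C'
  i=5: run of 'G' x 3 -> '3G'
  i=8: run of 'A' x 4 -> '4A'

RLE = 5C3G4A


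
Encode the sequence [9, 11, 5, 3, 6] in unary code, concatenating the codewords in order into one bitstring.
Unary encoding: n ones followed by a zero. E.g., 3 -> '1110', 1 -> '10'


Encode each number as n ones followed by a terminating 0:
  9 -> 1111111110 (10 bits)
  11 -> 111111111110 (12 bits)
  5 -> 111110 (6 bits)
  3 -> 1110 (4 bits)
  6 -> 1111110 (7 bits)
Total length = 10 + 12 + 6 + 4 + 7 = 39 bits.

Unary([9, 11, 5, 3, 6]) = 111111111011111111111011111011101111110 (39 bits)


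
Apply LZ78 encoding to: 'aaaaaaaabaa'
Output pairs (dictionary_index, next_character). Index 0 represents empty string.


LZ78 encoding steps:
Dictionary: {0: ''}
Step 1: w='' (idx 0), next='a' -> output (0, 'a'), add 'a' as idx 1
Step 2: w='a' (idx 1), next='a' -> output (1, 'a'), add 'aa' as idx 2
Step 3: w='aa' (idx 2), next='a' -> output (2, 'a'), add 'aaa' as idx 3
Step 4: w='aa' (idx 2), next='b' -> output (2, 'b'), add 'aab' as idx 4
Step 5: w='aa' (idx 2), end of input -> output (2, '')


Encoded: [(0, 'a'), (1, 'a'), (2, 'a'), (2, 'b'), (2, '')]


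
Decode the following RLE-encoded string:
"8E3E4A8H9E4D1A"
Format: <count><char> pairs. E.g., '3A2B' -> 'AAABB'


Expanding each <count><char> pair:
  8E -> 'EEEEEEEE'
  3E -> 'EEE'
  4A -> 'AAAA'
  8H -> 'HHHHHHHH'
  9E -> 'EEEEEEEEE'
  4D -> 'DDDD'
  1A -> 'A'

Decoded = EEEEEEEEEEEAAAAHHHHHHHHEEEEEEEEEDDDDA


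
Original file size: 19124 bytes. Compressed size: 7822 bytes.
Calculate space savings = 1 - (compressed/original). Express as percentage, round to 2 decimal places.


ratio = compressed/original = 7822/19124 = 0.409015
savings = 1 - ratio = 1 - 0.409015 = 0.590985
as a percentage: 0.590985 * 100 = 59.1%

Space savings = 1 - 7822/19124 = 59.1%


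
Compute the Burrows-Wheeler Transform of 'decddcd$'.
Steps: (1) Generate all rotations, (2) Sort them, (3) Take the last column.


Rotations (sorted):
  0: $decddcd -> last char: d
  1: cd$decdd -> last char: d
  2: cddcd$de -> last char: e
  3: d$decddc -> last char: c
  4: dcd$decd -> last char: d
  5: ddcd$dec -> last char: c
  6: decddcd$ -> last char: $
  7: ecddcd$d -> last char: d


BWT = ddecdc$d


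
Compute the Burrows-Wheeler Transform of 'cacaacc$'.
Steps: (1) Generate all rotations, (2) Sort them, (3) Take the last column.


Rotations (sorted):
  0: $cacaacc -> last char: c
  1: aacc$cac -> last char: c
  2: acaacc$c -> last char: c
  3: acc$caca -> last char: a
  4: c$cacaac -> last char: c
  5: caacc$ca -> last char: a
  6: cacaacc$ -> last char: $
  7: cc$cacaa -> last char: a


BWT = cccaca$a


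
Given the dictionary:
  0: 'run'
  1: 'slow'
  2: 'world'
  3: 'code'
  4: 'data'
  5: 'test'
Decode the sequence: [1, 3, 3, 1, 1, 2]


Look up each index in the dictionary:
  1 -> 'slow'
  3 -> 'code'
  3 -> 'code'
  1 -> 'slow'
  1 -> 'slow'
  2 -> 'world'

Decoded: "slow code code slow slow world"


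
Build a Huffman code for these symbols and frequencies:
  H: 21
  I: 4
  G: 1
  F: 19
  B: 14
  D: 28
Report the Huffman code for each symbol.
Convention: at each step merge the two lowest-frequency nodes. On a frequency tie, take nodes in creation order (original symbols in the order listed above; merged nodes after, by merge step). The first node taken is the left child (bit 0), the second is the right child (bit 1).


Huffman tree construction:
Step 1: Merge G(1) + I(4) = 5
Step 2: Merge (G+I)(5) + B(14) = 19
Step 3: Merge F(19) + ((G+I)+B)(19) = 38
Step 4: Merge H(21) + D(28) = 49
Step 5: Merge (F+((G+I)+B))(38) + (H+D)(49) = 87
Read each symbol's code off the tree from the root (left child = 0, right child = 1).

Codes:
  H: 10 (length 2)
  I: 0101 (length 4)
  G: 0100 (length 4)
  F: 00 (length 2)
  B: 011 (length 3)
  D: 11 (length 2)
Average code length: 198/87 = 2.2759 bits/symbol
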